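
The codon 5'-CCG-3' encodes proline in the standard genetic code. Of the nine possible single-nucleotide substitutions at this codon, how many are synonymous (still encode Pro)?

3

Position 1: none → 0 synonymous.
Position 2: none → 0 synonymous.
Position 3: CCT, CCC, CCA → 3 synonymous.
Total: 0 + 0 + 3 = 3.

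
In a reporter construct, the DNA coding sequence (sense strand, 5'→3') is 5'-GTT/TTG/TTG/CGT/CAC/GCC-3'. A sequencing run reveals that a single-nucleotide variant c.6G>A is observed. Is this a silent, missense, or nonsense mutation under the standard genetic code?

silent

Position 6 falls in codon 2: TTG → Leu.
After the substitution the codon is TTA → Leu.
Both encode Leu, so the change is synonymous.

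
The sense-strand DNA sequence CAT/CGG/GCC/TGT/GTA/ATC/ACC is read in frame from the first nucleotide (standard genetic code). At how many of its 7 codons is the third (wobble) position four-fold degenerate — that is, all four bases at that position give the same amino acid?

4

Codon 1 CAT (His): third position 2-fold.
Codon 2 CGG (Arg): third position 4-fold.
Codon 3 GCC (Ala): third position 4-fold.
Codon 4 TGT (Cys): third position 2-fold.
Codon 5 GTA (Val): third position 4-fold.
Codon 6 ATC (Ile): third position 3-fold.
Codon 7 ACC (Thr): third position 4-fold.
Four-fold degenerate third positions: 4.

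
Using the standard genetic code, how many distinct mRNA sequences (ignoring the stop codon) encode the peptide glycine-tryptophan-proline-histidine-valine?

Gly: 4 codons.
Trp: 1 codon.
Pro: 4 codons.
His: 2 codons.
Val: 4 codons.
4 × 1 × 4 × 2 × 4 = 128.

128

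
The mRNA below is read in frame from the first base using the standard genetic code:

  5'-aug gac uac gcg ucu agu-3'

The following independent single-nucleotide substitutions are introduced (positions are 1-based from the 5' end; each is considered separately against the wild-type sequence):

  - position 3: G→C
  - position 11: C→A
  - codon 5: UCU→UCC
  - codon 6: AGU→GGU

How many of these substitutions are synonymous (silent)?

1

Codon 1: AUG (Met) → AUC (Ile) — missense.
Codon 4: GCG (Ala) → GAG (Glu) — missense.
Codon 5: UCU (Ser) → UCC (Ser) — synonymous.
Codon 6: AGU (Ser) → GGU (Gly) — missense.
Synonymous: 1 of 4.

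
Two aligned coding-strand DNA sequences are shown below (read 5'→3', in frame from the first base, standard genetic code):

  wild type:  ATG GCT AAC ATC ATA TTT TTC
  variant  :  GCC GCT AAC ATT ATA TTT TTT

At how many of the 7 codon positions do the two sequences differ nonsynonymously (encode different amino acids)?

1

Codon 1: ATG Met / GCC Ala — nonsynonymous.
Codon 2: GCT Ala / GCT Ala — identical.
Codon 3: AAC Asn / AAC Asn — identical.
Codon 4: ATC Ile / ATT Ile — synonymous.
Codon 5: ATA Ile / ATA Ile — identical.
Codon 6: TTT Phe / TTT Phe — identical.
Codon 7: TTC Phe / TTT Phe — synonymous.
Nonsynonymous differences: 1.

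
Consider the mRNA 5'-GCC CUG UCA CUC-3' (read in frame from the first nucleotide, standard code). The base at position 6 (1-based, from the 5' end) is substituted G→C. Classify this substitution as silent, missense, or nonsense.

Position 6 falls in codon 2: CUG → Leu.
After the substitution the codon is CUC → Leu.
Both encode Leu, so the change is synonymous.

silent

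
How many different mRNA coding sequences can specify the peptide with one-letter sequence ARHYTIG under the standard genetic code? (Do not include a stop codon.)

Ala: 4 codons.
Arg: 6 codons.
His: 2 codons.
Tyr: 2 codons.
Thr: 4 codons.
Ile: 3 codons.
Gly: 4 codons.
4 × 6 × 2 × 2 × 4 × 3 × 4 = 4608.

4608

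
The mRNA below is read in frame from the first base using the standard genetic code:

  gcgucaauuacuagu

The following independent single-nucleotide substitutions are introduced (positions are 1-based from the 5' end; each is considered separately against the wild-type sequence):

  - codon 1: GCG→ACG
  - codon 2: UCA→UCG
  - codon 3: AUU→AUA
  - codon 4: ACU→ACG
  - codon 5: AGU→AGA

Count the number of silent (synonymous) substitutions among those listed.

3

Codon 1: GCG (Ala) → ACG (Thr) — missense.
Codon 2: UCA (Ser) → UCG (Ser) — synonymous.
Codon 3: AUU (Ile) → AUA (Ile) — synonymous.
Codon 4: ACU (Thr) → ACG (Thr) — synonymous.
Codon 5: AGU (Ser) → AGA (Arg) — missense.
Synonymous: 3 of 5.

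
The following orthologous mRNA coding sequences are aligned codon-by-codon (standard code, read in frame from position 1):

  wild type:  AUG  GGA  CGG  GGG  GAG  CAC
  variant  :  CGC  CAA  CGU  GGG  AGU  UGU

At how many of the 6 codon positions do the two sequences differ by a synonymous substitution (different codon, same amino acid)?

Codon 1: AUG Met / CGC Arg — nonsynonymous.
Codon 2: GGA Gly / CAA Gln — nonsynonymous.
Codon 3: CGG Arg / CGU Arg — synonymous.
Codon 4: GGG Gly / GGG Gly — identical.
Codon 5: GAG Glu / AGU Ser — nonsynonymous.
Codon 6: CAC His / UGU Cys — nonsynonymous.
Synonymous differences: 1.

1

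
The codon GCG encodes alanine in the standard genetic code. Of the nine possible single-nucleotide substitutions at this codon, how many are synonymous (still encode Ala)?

Position 1: none → 0 synonymous.
Position 2: none → 0 synonymous.
Position 3: GCT, GCC, GCA → 3 synonymous.
Total: 0 + 0 + 3 = 3.

3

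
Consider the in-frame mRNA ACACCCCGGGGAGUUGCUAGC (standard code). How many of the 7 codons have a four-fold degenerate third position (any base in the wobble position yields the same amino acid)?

6

Codon 1 ACA (Thr): third position 4-fold.
Codon 2 CCC (Pro): third position 4-fold.
Codon 3 CGG (Arg): third position 4-fold.
Codon 4 GGA (Gly): third position 4-fold.
Codon 5 GUU (Val): third position 4-fold.
Codon 6 GCU (Ala): third position 4-fold.
Codon 7 AGC (Ser): third position 2-fold.
Four-fold degenerate third positions: 6.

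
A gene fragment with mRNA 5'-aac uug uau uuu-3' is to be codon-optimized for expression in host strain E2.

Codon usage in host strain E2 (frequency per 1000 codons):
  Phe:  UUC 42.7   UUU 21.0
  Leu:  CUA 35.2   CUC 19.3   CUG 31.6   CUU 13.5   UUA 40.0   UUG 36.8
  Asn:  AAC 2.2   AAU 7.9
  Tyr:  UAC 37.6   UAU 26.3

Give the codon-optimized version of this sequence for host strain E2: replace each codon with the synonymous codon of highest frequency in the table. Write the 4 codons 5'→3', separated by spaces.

Codon 1 (Asn): best is AAU at 7.9.
Codon 2 (Leu): best is UUA at 40.0.
Codon 3 (Tyr): best is UAC at 37.6.
Codon 4 (Phe): best is UUC at 42.7.

AAU UUA UAC UUC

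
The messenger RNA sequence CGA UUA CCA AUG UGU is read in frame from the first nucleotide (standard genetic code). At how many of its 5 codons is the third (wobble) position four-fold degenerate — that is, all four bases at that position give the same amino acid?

2

Codon 1 CGA (Arg): third position 4-fold.
Codon 2 UUA (Leu): third position 2-fold.
Codon 3 CCA (Pro): third position 4-fold.
Codon 4 AUG (Met): third position 1-fold.
Codon 5 UGU (Cys): third position 2-fold.
Four-fold degenerate third positions: 2.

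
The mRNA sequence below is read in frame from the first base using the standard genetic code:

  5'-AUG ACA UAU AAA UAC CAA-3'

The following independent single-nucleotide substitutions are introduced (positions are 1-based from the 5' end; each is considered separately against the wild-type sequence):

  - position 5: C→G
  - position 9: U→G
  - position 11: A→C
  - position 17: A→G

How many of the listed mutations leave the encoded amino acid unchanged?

0

Codon 2: ACA (Thr) → AGA (Arg) — missense.
Codon 3: UAU (Tyr) → UAG (Stop) — nonsense.
Codon 4: AAA (Lys) → ACA (Thr) — missense.
Codon 6: CAA (Gln) → CGA (Arg) — missense.
Synonymous: 0 of 4.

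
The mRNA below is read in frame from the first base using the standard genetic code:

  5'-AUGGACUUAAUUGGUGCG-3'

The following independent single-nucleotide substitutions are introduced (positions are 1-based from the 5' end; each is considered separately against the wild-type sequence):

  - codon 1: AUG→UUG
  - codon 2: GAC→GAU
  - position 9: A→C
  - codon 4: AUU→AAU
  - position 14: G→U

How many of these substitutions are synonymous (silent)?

Codon 1: AUG (Met) → UUG (Leu) — missense.
Codon 2: GAC (Asp) → GAU (Asp) — synonymous.
Codon 3: UUA (Leu) → UUC (Phe) — missense.
Codon 4: AUU (Ile) → AAU (Asn) — missense.
Codon 5: GGU (Gly) → GUU (Val) — missense.
Synonymous: 1 of 5.

1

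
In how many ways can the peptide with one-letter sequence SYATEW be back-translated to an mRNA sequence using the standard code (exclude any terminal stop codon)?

Ser: 6 codons.
Tyr: 2 codons.
Ala: 4 codons.
Thr: 4 codons.
Glu: 2 codons.
Trp: 1 codon.
6 × 2 × 4 × 4 × 2 × 1 = 384.

384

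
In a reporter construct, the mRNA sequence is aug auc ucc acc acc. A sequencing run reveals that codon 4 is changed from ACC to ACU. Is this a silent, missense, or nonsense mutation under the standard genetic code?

silent

Position 12 falls in codon 4: ACC → Thr.
After the substitution the codon is ACU → Thr.
Both encode Thr, so the change is synonymous.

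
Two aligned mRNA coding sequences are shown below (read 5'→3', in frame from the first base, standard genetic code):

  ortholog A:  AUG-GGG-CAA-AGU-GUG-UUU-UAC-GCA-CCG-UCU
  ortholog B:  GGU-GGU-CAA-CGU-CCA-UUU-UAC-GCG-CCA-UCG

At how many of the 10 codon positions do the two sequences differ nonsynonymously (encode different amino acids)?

Codon 1: AUG Met / GGU Gly — nonsynonymous.
Codon 2: GGG Gly / GGU Gly — synonymous.
Codon 3: CAA Gln / CAA Gln — identical.
Codon 4: AGU Ser / CGU Arg — nonsynonymous.
Codon 5: GUG Val / CCA Pro — nonsynonymous.
Codon 6: UUU Phe / UUU Phe — identical.
Codon 7: UAC Tyr / UAC Tyr — identical.
Codon 8: GCA Ala / GCG Ala — synonymous.
Codon 9: CCG Pro / CCA Pro — synonymous.
Codon 10: UCU Ser / UCG Ser — synonymous.
Nonsynonymous differences: 3.

3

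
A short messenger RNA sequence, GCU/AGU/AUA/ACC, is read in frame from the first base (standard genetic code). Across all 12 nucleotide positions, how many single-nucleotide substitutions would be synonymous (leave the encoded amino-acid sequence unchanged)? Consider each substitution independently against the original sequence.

9

Codon 1 (GCU, Ala): 3 synonymous substitutions.
Codon 2 (AGU, Ser): 1 synonymous substitution.
Codon 3 (AUA, Ile): 2 synonymous substitutions.
Codon 4 (ACC, Thr): 3 synonymous substitutions.
Total: 3 + 1 + 2 + 3 = 9.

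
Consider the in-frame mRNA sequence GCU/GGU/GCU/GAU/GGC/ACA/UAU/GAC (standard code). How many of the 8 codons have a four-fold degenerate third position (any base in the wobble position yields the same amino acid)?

5

Codon 1 GCU (Ala): third position 4-fold.
Codon 2 GGU (Gly): third position 4-fold.
Codon 3 GCU (Ala): third position 4-fold.
Codon 4 GAU (Asp): third position 2-fold.
Codon 5 GGC (Gly): third position 4-fold.
Codon 6 ACA (Thr): third position 4-fold.
Codon 7 UAU (Tyr): third position 2-fold.
Codon 8 GAC (Asp): third position 2-fold.
Four-fold degenerate third positions: 5.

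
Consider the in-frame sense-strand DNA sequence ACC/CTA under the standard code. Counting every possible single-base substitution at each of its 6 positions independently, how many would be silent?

7

Codon 1 (ACC, Thr): 3 synonymous substitutions.
Codon 2 (CTA, Leu): 4 synonymous substitutions.
Total: 3 + 4 = 7.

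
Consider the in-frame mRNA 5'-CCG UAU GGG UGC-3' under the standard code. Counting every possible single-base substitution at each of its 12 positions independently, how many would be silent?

8

Codon 1 (CCG, Pro): 3 synonymous substitutions.
Codon 2 (UAU, Tyr): 1 synonymous substitution.
Codon 3 (GGG, Gly): 3 synonymous substitutions.
Codon 4 (UGC, Cys): 1 synonymous substitution.
Total: 3 + 1 + 3 + 1 = 8.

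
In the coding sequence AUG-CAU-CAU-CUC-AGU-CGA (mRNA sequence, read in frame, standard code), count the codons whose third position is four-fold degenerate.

2

Codon 1 AUG (Met): third position 1-fold.
Codon 2 CAU (His): third position 2-fold.
Codon 3 CAU (His): third position 2-fold.
Codon 4 CUC (Leu): third position 4-fold.
Codon 5 AGU (Ser): third position 2-fold.
Codon 6 CGA (Arg): third position 4-fold.
Four-fold degenerate third positions: 2.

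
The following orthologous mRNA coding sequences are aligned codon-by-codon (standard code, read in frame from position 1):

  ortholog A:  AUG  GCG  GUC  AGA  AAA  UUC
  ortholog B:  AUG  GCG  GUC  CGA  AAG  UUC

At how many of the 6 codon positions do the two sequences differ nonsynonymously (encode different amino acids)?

Codon 1: AUG Met / AUG Met — identical.
Codon 2: GCG Ala / GCG Ala — identical.
Codon 3: GUC Val / GUC Val — identical.
Codon 4: AGA Arg / CGA Arg — synonymous.
Codon 5: AAA Lys / AAG Lys — synonymous.
Codon 6: UUC Phe / UUC Phe — identical.
Nonsynonymous differences: 0.

0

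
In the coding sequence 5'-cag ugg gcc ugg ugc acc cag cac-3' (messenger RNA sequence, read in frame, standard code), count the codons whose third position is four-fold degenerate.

2

Codon 1 CAG (Gln): third position 2-fold.
Codon 2 UGG (Trp): third position 1-fold.
Codon 3 GCC (Ala): third position 4-fold.
Codon 4 UGG (Trp): third position 1-fold.
Codon 5 UGC (Cys): third position 2-fold.
Codon 6 ACC (Thr): third position 4-fold.
Codon 7 CAG (Gln): third position 2-fold.
Codon 8 CAC (His): third position 2-fold.
Four-fold degenerate third positions: 2.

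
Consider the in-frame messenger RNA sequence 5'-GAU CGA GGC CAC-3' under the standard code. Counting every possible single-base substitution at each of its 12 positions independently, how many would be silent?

Codon 1 (GAU, Asp): 1 synonymous substitution.
Codon 2 (CGA, Arg): 4 synonymous substitutions.
Codon 3 (GGC, Gly): 3 synonymous substitutions.
Codon 4 (CAC, His): 1 synonymous substitution.
Total: 1 + 4 + 3 + 1 = 9.

9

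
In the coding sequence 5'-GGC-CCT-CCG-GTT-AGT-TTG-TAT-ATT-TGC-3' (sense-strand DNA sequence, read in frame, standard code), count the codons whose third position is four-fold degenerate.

4

Codon 1 GGC (Gly): third position 4-fold.
Codon 2 CCT (Pro): third position 4-fold.
Codon 3 CCG (Pro): third position 4-fold.
Codon 4 GTT (Val): third position 4-fold.
Codon 5 AGT (Ser): third position 2-fold.
Codon 6 TTG (Leu): third position 2-fold.
Codon 7 TAT (Tyr): third position 2-fold.
Codon 8 ATT (Ile): third position 3-fold.
Codon 9 TGC (Cys): third position 2-fold.
Four-fold degenerate third positions: 4.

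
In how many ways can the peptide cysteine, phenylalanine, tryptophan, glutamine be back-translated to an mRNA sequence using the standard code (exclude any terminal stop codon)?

Cys: 2 codons.
Phe: 2 codons.
Trp: 1 codon.
Gln: 2 codons.
2 × 2 × 1 × 2 = 8.

8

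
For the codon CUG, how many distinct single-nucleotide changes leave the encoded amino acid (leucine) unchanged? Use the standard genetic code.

4

Position 1: UUG → 1 synonymous.
Position 2: none → 0 synonymous.
Position 3: CUU, CUC, CUA → 3 synonymous.
Total: 1 + 0 + 3 = 4.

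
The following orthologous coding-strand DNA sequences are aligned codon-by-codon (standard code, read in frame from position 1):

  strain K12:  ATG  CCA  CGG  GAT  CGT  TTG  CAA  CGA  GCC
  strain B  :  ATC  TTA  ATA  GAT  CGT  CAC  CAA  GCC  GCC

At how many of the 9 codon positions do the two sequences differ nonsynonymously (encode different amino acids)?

5

Codon 1: ATG Met / ATC Ile — nonsynonymous.
Codon 2: CCA Pro / TTA Leu — nonsynonymous.
Codon 3: CGG Arg / ATA Ile — nonsynonymous.
Codon 4: GAT Asp / GAT Asp — identical.
Codon 5: CGT Arg / CGT Arg — identical.
Codon 6: TTG Leu / CAC His — nonsynonymous.
Codon 7: CAA Gln / CAA Gln — identical.
Codon 8: CGA Arg / GCC Ala — nonsynonymous.
Codon 9: GCC Ala / GCC Ala — identical.
Nonsynonymous differences: 5.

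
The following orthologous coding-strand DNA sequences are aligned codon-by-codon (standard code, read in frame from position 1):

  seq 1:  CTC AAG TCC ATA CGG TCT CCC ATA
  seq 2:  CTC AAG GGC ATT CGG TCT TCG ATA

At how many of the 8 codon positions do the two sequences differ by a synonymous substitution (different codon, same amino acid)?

1

Codon 1: CTC Leu / CTC Leu — identical.
Codon 2: AAG Lys / AAG Lys — identical.
Codon 3: TCC Ser / GGC Gly — nonsynonymous.
Codon 4: ATA Ile / ATT Ile — synonymous.
Codon 5: CGG Arg / CGG Arg — identical.
Codon 6: TCT Ser / TCT Ser — identical.
Codon 7: CCC Pro / TCG Ser — nonsynonymous.
Codon 8: ATA Ile / ATA Ile — identical.
Synonymous differences: 1.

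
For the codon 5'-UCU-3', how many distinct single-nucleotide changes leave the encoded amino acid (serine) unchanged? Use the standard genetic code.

3

Position 1: none → 0 synonymous.
Position 2: none → 0 synonymous.
Position 3: UCC, UCA, UCG → 3 synonymous.
Total: 0 + 0 + 3 = 3.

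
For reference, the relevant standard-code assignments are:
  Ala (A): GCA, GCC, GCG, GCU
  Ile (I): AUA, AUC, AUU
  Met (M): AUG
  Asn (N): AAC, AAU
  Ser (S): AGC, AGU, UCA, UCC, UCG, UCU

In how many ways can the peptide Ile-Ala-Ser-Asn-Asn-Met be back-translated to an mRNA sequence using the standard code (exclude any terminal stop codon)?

288

Ile: 3 codons.
Ala: 4 codons.
Ser: 6 codons.
Asn: 2 codons.
Asn: 2 codons.
Met: 1 codon.
3 × 4 × 6 × 2 × 2 × 1 = 288.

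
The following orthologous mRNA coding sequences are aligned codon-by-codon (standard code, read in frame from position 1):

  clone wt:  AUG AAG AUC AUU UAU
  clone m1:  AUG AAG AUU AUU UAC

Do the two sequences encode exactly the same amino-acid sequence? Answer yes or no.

Codon 1: AUG Met / AUG Met — identical.
Codon 2: AAG Lys / AAG Lys — identical.
Codon 3: AUC Ile / AUU Ile — synonymous.
Codon 4: AUU Ile / AUU Ile — identical.
Codon 5: UAU Tyr / UAC Tyr — synonymous.
Nonsynonymous differences: 0 → same protein.

yes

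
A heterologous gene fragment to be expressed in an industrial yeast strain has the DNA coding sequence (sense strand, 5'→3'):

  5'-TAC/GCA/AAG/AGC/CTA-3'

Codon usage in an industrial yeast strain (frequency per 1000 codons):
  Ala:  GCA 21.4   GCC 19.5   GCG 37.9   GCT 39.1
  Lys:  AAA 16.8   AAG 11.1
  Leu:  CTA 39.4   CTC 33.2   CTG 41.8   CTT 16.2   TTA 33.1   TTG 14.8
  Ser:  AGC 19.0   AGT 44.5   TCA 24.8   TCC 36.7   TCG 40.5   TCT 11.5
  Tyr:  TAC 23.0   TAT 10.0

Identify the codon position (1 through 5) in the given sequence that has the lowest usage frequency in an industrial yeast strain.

Codon 1 TAC (Tyr): 23.0 per 1000.
Codon 2 GCA (Ala): 21.4 per 1000.
Codon 3 AAG (Lys): 11.1 per 1000.
Codon 4 AGC (Ser): 19.0 per 1000.
Codon 5 CTA (Leu): 39.4 per 1000.
Lowest frequency is 11.1 at codon 3.

3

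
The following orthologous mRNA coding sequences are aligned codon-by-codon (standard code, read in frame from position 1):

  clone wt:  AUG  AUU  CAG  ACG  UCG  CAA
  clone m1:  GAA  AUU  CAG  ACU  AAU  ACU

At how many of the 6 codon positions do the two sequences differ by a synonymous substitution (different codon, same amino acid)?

1

Codon 1: AUG Met / GAA Glu — nonsynonymous.
Codon 2: AUU Ile / AUU Ile — identical.
Codon 3: CAG Gln / CAG Gln — identical.
Codon 4: ACG Thr / ACU Thr — synonymous.
Codon 5: UCG Ser / AAU Asn — nonsynonymous.
Codon 6: CAA Gln / ACU Thr — nonsynonymous.
Synonymous differences: 1.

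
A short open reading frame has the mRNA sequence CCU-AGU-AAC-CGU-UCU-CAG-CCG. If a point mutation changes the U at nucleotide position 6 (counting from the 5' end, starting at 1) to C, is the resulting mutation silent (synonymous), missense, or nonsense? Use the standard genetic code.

silent

Position 6 falls in codon 2: AGU → Ser.
After the substitution the codon is AGC → Ser.
Both encode Ser, so the change is synonymous.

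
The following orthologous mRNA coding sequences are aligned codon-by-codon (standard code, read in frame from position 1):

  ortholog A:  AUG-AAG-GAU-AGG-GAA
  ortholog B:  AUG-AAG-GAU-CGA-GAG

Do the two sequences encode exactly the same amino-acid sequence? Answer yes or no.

Codon 1: AUG Met / AUG Met — identical.
Codon 2: AAG Lys / AAG Lys — identical.
Codon 3: GAU Asp / GAU Asp — identical.
Codon 4: AGG Arg / CGA Arg — synonymous.
Codon 5: GAA Glu / GAG Glu — synonymous.
Nonsynonymous differences: 0 → same protein.

yes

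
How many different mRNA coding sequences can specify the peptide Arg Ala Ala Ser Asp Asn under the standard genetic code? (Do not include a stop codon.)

2304

Arg: 6 codons.
Ala: 4 codons.
Ala: 4 codons.
Ser: 6 codons.
Asp: 2 codons.
Asn: 2 codons.
6 × 4 × 4 × 6 × 2 × 2 = 2304.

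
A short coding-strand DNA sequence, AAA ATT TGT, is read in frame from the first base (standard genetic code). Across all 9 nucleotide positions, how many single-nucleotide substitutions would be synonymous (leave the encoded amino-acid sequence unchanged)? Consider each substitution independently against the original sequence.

Codon 1 (AAA, Lys): 1 synonymous substitution.
Codon 2 (ATT, Ile): 2 synonymous substitutions.
Codon 3 (TGT, Cys): 1 synonymous substitution.
Total: 1 + 2 + 1 = 4.

4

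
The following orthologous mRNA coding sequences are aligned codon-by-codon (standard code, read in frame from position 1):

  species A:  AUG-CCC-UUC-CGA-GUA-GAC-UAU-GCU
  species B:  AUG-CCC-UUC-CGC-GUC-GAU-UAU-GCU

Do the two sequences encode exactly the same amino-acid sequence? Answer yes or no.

yes

Codon 1: AUG Met / AUG Met — identical.
Codon 2: CCC Pro / CCC Pro — identical.
Codon 3: UUC Phe / UUC Phe — identical.
Codon 4: CGA Arg / CGC Arg — synonymous.
Codon 5: GUA Val / GUC Val — synonymous.
Codon 6: GAC Asp / GAU Asp — synonymous.
Codon 7: UAU Tyr / UAU Tyr — identical.
Codon 8: GCU Ala / GCU Ala — identical.
Nonsynonymous differences: 0 → same protein.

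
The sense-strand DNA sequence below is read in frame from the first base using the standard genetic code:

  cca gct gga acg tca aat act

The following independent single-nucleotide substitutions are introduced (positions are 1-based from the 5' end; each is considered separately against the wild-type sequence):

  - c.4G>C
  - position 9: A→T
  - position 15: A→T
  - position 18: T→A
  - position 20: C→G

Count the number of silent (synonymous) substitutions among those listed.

2

Codon 2: GCT (Ala) → CCT (Pro) — missense.
Codon 3: GGA (Gly) → GGT (Gly) — synonymous.
Codon 5: TCA (Ser) → TCT (Ser) — synonymous.
Codon 6: AAT (Asn) → AAA (Lys) — missense.
Codon 7: ACT (Thr) → AGT (Ser) — missense.
Synonymous: 2 of 5.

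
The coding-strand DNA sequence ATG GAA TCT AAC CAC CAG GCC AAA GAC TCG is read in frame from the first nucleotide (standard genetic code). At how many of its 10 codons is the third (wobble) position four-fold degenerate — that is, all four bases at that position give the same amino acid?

3

Codon 1 ATG (Met): third position 1-fold.
Codon 2 GAA (Glu): third position 2-fold.
Codon 3 TCT (Ser): third position 4-fold.
Codon 4 AAC (Asn): third position 2-fold.
Codon 5 CAC (His): third position 2-fold.
Codon 6 CAG (Gln): third position 2-fold.
Codon 7 GCC (Ala): third position 4-fold.
Codon 8 AAA (Lys): third position 2-fold.
Codon 9 GAC (Asp): third position 2-fold.
Codon 10 TCG (Ser): third position 4-fold.
Four-fold degenerate third positions: 3.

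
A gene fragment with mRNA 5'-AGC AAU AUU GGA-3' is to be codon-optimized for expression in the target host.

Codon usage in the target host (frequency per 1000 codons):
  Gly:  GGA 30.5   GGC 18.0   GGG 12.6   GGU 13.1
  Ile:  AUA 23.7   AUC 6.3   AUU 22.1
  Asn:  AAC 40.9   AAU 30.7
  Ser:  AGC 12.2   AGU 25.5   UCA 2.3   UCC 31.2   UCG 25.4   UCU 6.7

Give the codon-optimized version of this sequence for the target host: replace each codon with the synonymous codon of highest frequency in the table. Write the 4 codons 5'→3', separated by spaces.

UCC AAC AUA GGA

Codon 1 (Ser): best is UCC at 31.2.
Codon 2 (Asn): best is AAC at 40.9.
Codon 3 (Ile): best is AUA at 23.7.
Codon 4 (Gly): best is GGA at 30.5.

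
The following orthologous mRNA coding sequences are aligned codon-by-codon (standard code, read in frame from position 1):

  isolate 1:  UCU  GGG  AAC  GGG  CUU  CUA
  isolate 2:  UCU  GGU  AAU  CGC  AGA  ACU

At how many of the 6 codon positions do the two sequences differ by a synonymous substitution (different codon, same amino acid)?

Codon 1: UCU Ser / UCU Ser — identical.
Codon 2: GGG Gly / GGU Gly — synonymous.
Codon 3: AAC Asn / AAU Asn — synonymous.
Codon 4: GGG Gly / CGC Arg — nonsynonymous.
Codon 5: CUU Leu / AGA Arg — nonsynonymous.
Codon 6: CUA Leu / ACU Thr — nonsynonymous.
Synonymous differences: 2.

2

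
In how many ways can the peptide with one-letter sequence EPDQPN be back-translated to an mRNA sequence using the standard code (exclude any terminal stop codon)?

Glu: 2 codons.
Pro: 4 codons.
Asp: 2 codons.
Gln: 2 codons.
Pro: 4 codons.
Asn: 2 codons.
2 × 4 × 2 × 2 × 4 × 2 = 256.

256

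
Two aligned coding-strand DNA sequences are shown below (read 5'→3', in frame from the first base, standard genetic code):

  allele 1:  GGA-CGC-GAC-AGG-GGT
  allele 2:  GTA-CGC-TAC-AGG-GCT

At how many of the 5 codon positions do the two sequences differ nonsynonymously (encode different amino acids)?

3

Codon 1: GGA Gly / GTA Val — nonsynonymous.
Codon 2: CGC Arg / CGC Arg — identical.
Codon 3: GAC Asp / TAC Tyr — nonsynonymous.
Codon 4: AGG Arg / AGG Arg — identical.
Codon 5: GGT Gly / GCT Ala — nonsynonymous.
Nonsynonymous differences: 3.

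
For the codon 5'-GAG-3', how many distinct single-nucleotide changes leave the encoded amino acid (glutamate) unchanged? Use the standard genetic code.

Position 1: none → 0 synonymous.
Position 2: none → 0 synonymous.
Position 3: GAA → 1 synonymous.
Total: 0 + 0 + 1 = 1.

1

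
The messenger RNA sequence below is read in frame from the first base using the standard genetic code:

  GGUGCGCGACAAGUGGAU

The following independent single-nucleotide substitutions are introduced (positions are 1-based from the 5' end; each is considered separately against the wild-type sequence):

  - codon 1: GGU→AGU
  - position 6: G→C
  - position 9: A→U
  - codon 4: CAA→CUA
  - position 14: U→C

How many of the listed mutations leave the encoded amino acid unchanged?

2

Codon 1: GGU (Gly) → AGU (Ser) — missense.
Codon 2: GCG (Ala) → GCC (Ala) — synonymous.
Codon 3: CGA (Arg) → CGU (Arg) — synonymous.
Codon 4: CAA (Gln) → CUA (Leu) — missense.
Codon 5: GUG (Val) → GCG (Ala) — missense.
Synonymous: 2 of 5.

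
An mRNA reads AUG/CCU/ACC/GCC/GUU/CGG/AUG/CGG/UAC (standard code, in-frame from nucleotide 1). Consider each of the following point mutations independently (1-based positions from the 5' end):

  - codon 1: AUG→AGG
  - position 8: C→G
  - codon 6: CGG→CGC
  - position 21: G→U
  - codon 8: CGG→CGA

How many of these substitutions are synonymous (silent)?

Codon 1: AUG (Met) → AGG (Arg) — missense.
Codon 3: ACC (Thr) → AGC (Ser) — missense.
Codon 6: CGG (Arg) → CGC (Arg) — synonymous.
Codon 7: AUG (Met) → AUU (Ile) — missense.
Codon 8: CGG (Arg) → CGA (Arg) — synonymous.
Synonymous: 2 of 5.

2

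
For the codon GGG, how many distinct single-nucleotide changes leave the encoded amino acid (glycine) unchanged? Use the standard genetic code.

Position 1: none → 0 synonymous.
Position 2: none → 0 synonymous.
Position 3: GGU, GGC, GGA → 3 synonymous.
Total: 0 + 0 + 3 = 3.

3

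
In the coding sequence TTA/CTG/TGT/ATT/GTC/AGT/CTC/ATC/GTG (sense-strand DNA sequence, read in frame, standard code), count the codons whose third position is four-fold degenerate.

Codon 1 TTA (Leu): third position 2-fold.
Codon 2 CTG (Leu): third position 4-fold.
Codon 3 TGT (Cys): third position 2-fold.
Codon 4 ATT (Ile): third position 3-fold.
Codon 5 GTC (Val): third position 4-fold.
Codon 6 AGT (Ser): third position 2-fold.
Codon 7 CTC (Leu): third position 4-fold.
Codon 8 ATC (Ile): third position 3-fold.
Codon 9 GTG (Val): third position 4-fold.
Four-fold degenerate third positions: 4.

4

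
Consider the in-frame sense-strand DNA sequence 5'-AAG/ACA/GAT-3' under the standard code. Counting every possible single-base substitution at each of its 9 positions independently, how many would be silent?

5

Codon 1 (AAG, Lys): 1 synonymous substitution.
Codon 2 (ACA, Thr): 3 synonymous substitutions.
Codon 3 (GAT, Asp): 1 synonymous substitution.
Total: 1 + 3 + 1 = 5.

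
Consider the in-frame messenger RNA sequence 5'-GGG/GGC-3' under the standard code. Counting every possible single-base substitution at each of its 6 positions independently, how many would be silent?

Codon 1 (GGG, Gly): 3 synonymous substitutions.
Codon 2 (GGC, Gly): 3 synonymous substitutions.
Total: 3 + 3 = 6.

6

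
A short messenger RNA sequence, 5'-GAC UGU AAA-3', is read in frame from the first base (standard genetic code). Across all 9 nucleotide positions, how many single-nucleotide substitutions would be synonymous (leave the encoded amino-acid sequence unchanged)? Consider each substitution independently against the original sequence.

Codon 1 (GAC, Asp): 1 synonymous substitution.
Codon 2 (UGU, Cys): 1 synonymous substitution.
Codon 3 (AAA, Lys): 1 synonymous substitution.
Total: 1 + 1 + 1 = 3.

3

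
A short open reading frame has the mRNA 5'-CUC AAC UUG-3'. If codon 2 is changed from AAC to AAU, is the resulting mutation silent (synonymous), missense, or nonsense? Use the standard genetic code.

silent

Position 6 falls in codon 2: AAC → Asn.
After the substitution the codon is AAU → Asn.
Both encode Asn, so the change is synonymous.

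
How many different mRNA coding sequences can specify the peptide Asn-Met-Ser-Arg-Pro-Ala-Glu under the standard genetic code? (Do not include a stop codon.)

Asn: 2 codons.
Met: 1 codon.
Ser: 6 codons.
Arg: 6 codons.
Pro: 4 codons.
Ala: 4 codons.
Glu: 2 codons.
2 × 1 × 6 × 6 × 4 × 4 × 2 = 2304.

2304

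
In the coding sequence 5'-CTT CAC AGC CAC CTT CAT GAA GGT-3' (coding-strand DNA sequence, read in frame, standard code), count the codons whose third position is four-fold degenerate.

3

Codon 1 CTT (Leu): third position 4-fold.
Codon 2 CAC (His): third position 2-fold.
Codon 3 AGC (Ser): third position 2-fold.
Codon 4 CAC (His): third position 2-fold.
Codon 5 CTT (Leu): third position 4-fold.
Codon 6 CAT (His): third position 2-fold.
Codon 7 GAA (Glu): third position 2-fold.
Codon 8 GGT (Gly): third position 4-fold.
Four-fold degenerate third positions: 3.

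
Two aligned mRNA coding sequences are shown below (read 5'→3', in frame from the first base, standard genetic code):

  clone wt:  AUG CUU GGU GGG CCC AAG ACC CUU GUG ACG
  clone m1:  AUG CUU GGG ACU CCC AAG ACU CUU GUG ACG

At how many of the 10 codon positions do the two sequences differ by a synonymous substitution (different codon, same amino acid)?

2

Codon 1: AUG Met / AUG Met — identical.
Codon 2: CUU Leu / CUU Leu — identical.
Codon 3: GGU Gly / GGG Gly — synonymous.
Codon 4: GGG Gly / ACU Thr — nonsynonymous.
Codon 5: CCC Pro / CCC Pro — identical.
Codon 6: AAG Lys / AAG Lys — identical.
Codon 7: ACC Thr / ACU Thr — synonymous.
Codon 8: CUU Leu / CUU Leu — identical.
Codon 9: GUG Val / GUG Val — identical.
Codon 10: ACG Thr / ACG Thr — identical.
Synonymous differences: 2.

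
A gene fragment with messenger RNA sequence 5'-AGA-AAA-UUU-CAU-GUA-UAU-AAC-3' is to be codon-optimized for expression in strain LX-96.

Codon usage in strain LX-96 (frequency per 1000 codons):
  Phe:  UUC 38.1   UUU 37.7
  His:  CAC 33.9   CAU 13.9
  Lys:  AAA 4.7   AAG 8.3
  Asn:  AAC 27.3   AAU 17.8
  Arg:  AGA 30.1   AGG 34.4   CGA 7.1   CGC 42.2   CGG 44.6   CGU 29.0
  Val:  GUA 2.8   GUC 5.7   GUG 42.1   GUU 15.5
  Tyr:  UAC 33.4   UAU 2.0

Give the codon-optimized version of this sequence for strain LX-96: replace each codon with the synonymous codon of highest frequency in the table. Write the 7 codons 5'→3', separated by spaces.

CGG AAG UUC CAC GUG UAC AAC

Codon 1 (Arg): best is CGG at 44.6.
Codon 2 (Lys): best is AAG at 8.3.
Codon 3 (Phe): best is UUC at 38.1.
Codon 4 (His): best is CAC at 33.9.
Codon 5 (Val): best is GUG at 42.1.
Codon 6 (Tyr): best is UAC at 33.4.
Codon 7 (Asn): best is AAC at 27.3.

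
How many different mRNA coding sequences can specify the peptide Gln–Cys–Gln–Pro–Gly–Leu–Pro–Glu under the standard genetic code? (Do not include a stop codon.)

6144

Gln: 2 codons.
Cys: 2 codons.
Gln: 2 codons.
Pro: 4 codons.
Gly: 4 codons.
Leu: 6 codons.
Pro: 4 codons.
Glu: 2 codons.
2 × 2 × 2 × 4 × 4 × 6 × 4 × 2 = 6144.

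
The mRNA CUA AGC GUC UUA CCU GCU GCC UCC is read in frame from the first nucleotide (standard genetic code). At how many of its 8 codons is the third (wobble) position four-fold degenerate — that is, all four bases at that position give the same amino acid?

Codon 1 CUA (Leu): third position 4-fold.
Codon 2 AGC (Ser): third position 2-fold.
Codon 3 GUC (Val): third position 4-fold.
Codon 4 UUA (Leu): third position 2-fold.
Codon 5 CCU (Pro): third position 4-fold.
Codon 6 GCU (Ala): third position 4-fold.
Codon 7 GCC (Ala): third position 4-fold.
Codon 8 UCC (Ser): third position 4-fold.
Four-fold degenerate third positions: 6.

6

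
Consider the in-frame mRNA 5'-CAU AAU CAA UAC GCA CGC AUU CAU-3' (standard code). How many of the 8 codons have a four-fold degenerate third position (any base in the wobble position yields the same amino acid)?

2

Codon 1 CAU (His): third position 2-fold.
Codon 2 AAU (Asn): third position 2-fold.
Codon 3 CAA (Gln): third position 2-fold.
Codon 4 UAC (Tyr): third position 2-fold.
Codon 5 GCA (Ala): third position 4-fold.
Codon 6 CGC (Arg): third position 4-fold.
Codon 7 AUU (Ile): third position 3-fold.
Codon 8 CAU (His): third position 2-fold.
Four-fold degenerate third positions: 2.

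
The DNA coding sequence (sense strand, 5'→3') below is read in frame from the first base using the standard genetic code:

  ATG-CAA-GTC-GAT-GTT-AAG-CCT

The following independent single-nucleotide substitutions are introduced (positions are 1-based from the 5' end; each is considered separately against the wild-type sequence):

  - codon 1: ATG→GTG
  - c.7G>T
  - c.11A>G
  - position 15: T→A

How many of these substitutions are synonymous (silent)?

Codon 1: ATG (Met) → GTG (Val) — missense.
Codon 3: GTC (Val) → TTC (Phe) — missense.
Codon 4: GAT (Asp) → GGT (Gly) — missense.
Codon 5: GTT (Val) → GTA (Val) — synonymous.
Synonymous: 1 of 4.

1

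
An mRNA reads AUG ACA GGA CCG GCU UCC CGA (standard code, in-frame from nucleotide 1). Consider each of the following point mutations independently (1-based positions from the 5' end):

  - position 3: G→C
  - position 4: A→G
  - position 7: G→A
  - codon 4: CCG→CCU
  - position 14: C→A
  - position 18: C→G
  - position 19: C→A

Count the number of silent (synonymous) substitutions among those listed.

Codon 1: AUG (Met) → AUC (Ile) — missense.
Codon 2: ACA (Thr) → GCA (Ala) — missense.
Codon 3: GGA (Gly) → AGA (Arg) — missense.
Codon 4: CCG (Pro) → CCU (Pro) — synonymous.
Codon 5: GCU (Ala) → GAU (Asp) — missense.
Codon 6: UCC (Ser) → UCG (Ser) — synonymous.
Codon 7: CGA (Arg) → AGA (Arg) — synonymous.
Synonymous: 3 of 7.

3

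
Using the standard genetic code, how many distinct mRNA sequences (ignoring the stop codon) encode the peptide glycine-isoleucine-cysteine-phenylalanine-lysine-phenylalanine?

Gly: 4 codons.
Ile: 3 codons.
Cys: 2 codons.
Phe: 2 codons.
Lys: 2 codons.
Phe: 2 codons.
4 × 3 × 2 × 2 × 2 × 2 = 192.

192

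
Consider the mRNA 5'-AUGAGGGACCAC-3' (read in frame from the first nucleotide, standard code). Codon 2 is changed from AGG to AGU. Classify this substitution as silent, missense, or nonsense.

Position 6 falls in codon 2: AGG → Arg.
After the substitution the codon is AGU → Ser.
Arg ≠ Ser, so this is a missense mutation.

missense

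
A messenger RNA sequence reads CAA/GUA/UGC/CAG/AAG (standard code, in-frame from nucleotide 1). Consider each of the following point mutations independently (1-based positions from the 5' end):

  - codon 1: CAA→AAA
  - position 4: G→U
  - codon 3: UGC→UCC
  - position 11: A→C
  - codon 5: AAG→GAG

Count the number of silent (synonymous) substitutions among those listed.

0

Codon 1: CAA (Gln) → AAA (Lys) — missense.
Codon 2: GUA (Val) → UUA (Leu) — missense.
Codon 3: UGC (Cys) → UCC (Ser) — missense.
Codon 4: CAG (Gln) → CCG (Pro) — missense.
Codon 5: AAG (Lys) → GAG (Glu) — missense.
Synonymous: 0 of 5.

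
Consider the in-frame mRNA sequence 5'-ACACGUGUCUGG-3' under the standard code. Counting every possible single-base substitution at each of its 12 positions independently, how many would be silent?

9

Codon 1 (ACA, Thr): 3 synonymous substitutions.
Codon 2 (CGU, Arg): 3 synonymous substitutions.
Codon 3 (GUC, Val): 3 synonymous substitutions.
Codon 4 (UGG, Trp): 0 synonymous substitutions.
Total: 3 + 3 + 3 + 0 = 9.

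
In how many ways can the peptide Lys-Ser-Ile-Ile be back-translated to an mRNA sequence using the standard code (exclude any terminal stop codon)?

108

Lys: 2 codons.
Ser: 6 codons.
Ile: 3 codons.
Ile: 3 codons.
2 × 6 × 3 × 3 = 108.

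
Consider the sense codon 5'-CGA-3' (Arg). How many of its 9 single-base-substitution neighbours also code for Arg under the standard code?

Position 1: AGA → 1 synonymous.
Position 2: none → 0 synonymous.
Position 3: CGT, CGC, CGG → 3 synonymous.
Total: 1 + 0 + 3 = 4.

4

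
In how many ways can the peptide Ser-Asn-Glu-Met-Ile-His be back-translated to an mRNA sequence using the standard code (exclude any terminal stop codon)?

Ser: 6 codons.
Asn: 2 codons.
Glu: 2 codons.
Met: 1 codon.
Ile: 3 codons.
His: 2 codons.
6 × 2 × 2 × 1 × 3 × 2 = 144.

144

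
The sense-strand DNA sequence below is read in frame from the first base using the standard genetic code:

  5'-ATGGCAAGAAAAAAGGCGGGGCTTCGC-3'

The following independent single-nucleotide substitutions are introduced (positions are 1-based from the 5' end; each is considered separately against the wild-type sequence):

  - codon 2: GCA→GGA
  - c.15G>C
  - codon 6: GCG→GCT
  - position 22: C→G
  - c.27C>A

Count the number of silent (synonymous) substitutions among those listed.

Codon 2: GCA (Ala) → GGA (Gly) — missense.
Codon 5: AAG (Lys) → AAC (Asn) — missense.
Codon 6: GCG (Ala) → GCT (Ala) — synonymous.
Codon 8: CTT (Leu) → GTT (Val) — missense.
Codon 9: CGC (Arg) → CGA (Arg) — synonymous.
Synonymous: 2 of 5.

2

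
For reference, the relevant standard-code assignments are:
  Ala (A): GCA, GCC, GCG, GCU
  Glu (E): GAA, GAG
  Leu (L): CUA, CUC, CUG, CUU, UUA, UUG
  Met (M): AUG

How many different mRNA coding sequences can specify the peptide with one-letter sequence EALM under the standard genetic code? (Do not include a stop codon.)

48

Glu: 2 codons.
Ala: 4 codons.
Leu: 6 codons.
Met: 1 codon.
2 × 4 × 6 × 1 = 48.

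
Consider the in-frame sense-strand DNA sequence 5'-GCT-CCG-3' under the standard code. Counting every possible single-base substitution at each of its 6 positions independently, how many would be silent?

6

Codon 1 (GCT, Ala): 3 synonymous substitutions.
Codon 2 (CCG, Pro): 3 synonymous substitutions.
Total: 3 + 3 = 6.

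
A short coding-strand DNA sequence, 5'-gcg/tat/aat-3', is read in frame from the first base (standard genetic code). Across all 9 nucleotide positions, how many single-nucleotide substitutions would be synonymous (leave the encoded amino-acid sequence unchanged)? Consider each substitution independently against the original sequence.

5

Codon 1 (GCG, Ala): 3 synonymous substitutions.
Codon 2 (TAT, Tyr): 1 synonymous substitution.
Codon 3 (AAT, Asn): 1 synonymous substitution.
Total: 3 + 1 + 1 = 5.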